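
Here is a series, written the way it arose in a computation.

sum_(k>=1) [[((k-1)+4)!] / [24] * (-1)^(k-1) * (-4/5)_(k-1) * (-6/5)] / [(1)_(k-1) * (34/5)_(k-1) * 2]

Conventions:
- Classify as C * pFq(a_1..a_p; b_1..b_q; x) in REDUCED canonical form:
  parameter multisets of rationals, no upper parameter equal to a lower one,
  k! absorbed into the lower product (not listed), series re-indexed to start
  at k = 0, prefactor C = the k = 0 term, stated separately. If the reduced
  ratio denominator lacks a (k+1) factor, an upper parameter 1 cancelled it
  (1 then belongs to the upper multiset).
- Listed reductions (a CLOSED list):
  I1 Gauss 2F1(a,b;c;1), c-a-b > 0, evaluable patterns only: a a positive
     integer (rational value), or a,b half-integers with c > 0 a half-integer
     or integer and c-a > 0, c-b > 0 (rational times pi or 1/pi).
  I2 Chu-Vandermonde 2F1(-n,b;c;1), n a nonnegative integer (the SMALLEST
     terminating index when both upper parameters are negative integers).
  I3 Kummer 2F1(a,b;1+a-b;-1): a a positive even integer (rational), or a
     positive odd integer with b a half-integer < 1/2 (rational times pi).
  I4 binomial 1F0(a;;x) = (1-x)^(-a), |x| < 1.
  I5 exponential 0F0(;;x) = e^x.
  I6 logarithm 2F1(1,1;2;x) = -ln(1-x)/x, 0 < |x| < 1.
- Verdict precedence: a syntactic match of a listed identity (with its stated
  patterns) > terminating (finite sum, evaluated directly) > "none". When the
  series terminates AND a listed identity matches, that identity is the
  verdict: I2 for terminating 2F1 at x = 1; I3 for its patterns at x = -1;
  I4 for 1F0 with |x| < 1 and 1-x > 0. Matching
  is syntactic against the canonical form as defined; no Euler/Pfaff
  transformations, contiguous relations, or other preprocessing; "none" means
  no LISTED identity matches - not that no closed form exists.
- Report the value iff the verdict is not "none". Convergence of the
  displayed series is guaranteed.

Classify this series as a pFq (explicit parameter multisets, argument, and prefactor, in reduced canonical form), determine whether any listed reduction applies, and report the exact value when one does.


This is -3/5 * 2F1(-4/5, 5; 34/5; -1) in reduced canonical form. Verdict: none. Every listed pattern misses the 2F1 form at -1, upper {-4/5, 5}.

The tell: x = (-1) and (1)_k (C = -3/5) is k! itself.
Ratio: r(k) = (-1) * (k-4/5) (k+5) / [(k+34/5) (k+1)] - rational; roots negated = parameters, x = (-1), C = -3/5.


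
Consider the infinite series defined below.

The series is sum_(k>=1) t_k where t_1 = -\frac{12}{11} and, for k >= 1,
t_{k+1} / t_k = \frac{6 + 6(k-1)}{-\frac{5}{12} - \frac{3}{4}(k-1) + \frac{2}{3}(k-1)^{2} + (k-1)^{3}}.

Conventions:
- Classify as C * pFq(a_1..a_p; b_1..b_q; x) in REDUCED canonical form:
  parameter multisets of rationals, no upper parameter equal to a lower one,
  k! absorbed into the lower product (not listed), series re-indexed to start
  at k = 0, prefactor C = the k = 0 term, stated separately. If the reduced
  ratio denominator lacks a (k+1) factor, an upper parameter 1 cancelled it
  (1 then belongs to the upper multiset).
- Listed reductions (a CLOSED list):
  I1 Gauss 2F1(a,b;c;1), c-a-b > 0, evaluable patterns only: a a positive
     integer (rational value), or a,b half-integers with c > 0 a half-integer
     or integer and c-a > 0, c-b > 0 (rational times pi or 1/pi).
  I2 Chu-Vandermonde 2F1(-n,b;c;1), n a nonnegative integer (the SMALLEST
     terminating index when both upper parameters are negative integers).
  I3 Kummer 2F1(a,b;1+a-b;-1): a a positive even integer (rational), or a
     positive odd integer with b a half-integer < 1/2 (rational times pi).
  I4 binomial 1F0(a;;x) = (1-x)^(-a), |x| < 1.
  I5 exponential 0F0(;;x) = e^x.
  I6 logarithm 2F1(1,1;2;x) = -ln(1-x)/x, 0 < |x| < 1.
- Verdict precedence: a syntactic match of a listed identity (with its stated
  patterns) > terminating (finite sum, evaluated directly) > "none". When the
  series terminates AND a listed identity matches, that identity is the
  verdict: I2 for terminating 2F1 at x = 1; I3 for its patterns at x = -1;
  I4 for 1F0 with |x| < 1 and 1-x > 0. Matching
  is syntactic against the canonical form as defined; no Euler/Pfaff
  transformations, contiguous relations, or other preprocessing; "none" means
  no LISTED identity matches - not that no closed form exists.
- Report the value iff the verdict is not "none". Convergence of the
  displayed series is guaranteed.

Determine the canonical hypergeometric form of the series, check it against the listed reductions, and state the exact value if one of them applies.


This is -\frac{12}{11} * 1F2(1; -\frac{5}{6}, \frac{1}{2}; 6) in reduced canonical form. Verdict: none here - no I1-I6 shape fits x = 6 with lower {-\frac{5}{6}, \frac{1}{2}}.

Structural cue: x = 6 and factor the ratio over Q (C = -12/11, x = 6): negated roots = parameters.
Adjacent-term ratio: r(k) = 6 * (k+1) / [(k-\frac{5}{6}) (k+\frac{1}{2}) (k+1)] - rational in k, leading ratio 6; with t_0 = -\frac{12}{11}, classification follows.


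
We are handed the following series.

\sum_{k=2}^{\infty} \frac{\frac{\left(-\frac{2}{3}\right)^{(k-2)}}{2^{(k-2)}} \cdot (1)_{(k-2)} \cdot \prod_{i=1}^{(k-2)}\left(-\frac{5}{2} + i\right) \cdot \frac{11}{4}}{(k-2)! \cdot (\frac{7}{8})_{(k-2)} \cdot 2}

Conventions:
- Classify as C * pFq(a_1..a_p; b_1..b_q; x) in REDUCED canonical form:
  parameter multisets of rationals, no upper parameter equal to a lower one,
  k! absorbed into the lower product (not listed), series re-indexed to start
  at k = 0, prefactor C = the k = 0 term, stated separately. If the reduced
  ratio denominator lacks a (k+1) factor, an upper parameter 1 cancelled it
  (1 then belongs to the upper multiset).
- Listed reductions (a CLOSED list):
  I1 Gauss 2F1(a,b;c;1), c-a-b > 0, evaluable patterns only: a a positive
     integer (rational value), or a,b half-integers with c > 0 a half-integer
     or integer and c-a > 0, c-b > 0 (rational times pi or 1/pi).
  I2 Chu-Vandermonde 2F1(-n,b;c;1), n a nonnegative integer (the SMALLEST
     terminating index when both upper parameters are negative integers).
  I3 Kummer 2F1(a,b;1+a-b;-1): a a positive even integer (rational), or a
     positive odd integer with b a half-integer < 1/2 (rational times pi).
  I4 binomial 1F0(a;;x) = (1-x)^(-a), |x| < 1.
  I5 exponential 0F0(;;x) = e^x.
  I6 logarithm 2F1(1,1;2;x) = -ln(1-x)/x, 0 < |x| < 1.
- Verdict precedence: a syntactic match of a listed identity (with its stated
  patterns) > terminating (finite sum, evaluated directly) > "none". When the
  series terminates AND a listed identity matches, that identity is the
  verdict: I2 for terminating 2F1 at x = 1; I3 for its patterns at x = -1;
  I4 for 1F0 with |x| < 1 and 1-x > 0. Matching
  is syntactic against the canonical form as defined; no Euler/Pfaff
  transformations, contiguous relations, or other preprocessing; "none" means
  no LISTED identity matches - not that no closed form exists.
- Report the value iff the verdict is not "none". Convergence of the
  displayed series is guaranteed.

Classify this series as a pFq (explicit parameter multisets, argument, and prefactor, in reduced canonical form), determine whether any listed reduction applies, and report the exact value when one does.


Canonical form: C = \frac{11}{8} times 2F1 with upper {-\frac{3}{2}, 1}, lower {\frac{7}{8}}, x = -\frac{1}{3}. Verdict: none. A 2F1 with upper {-\frac{3}{2}, 1} fits none of I1-I6 at x = -\frac{1}{3}; the sum runs forever.

First insight: t_0 = \frac{11}{8} here, and the running product (prefactor 11/8) telescopes to a rising factorial.
Adjacent-term ratio: r(k) = -\frac{1}{3} * (k-\frac{3}{2}) (k+1) / [(k+\frac{7}{8}) (k+1)] ; factor over Q: parameters, x = -\frac{1}{3}, and C = \frac{11}{8}.


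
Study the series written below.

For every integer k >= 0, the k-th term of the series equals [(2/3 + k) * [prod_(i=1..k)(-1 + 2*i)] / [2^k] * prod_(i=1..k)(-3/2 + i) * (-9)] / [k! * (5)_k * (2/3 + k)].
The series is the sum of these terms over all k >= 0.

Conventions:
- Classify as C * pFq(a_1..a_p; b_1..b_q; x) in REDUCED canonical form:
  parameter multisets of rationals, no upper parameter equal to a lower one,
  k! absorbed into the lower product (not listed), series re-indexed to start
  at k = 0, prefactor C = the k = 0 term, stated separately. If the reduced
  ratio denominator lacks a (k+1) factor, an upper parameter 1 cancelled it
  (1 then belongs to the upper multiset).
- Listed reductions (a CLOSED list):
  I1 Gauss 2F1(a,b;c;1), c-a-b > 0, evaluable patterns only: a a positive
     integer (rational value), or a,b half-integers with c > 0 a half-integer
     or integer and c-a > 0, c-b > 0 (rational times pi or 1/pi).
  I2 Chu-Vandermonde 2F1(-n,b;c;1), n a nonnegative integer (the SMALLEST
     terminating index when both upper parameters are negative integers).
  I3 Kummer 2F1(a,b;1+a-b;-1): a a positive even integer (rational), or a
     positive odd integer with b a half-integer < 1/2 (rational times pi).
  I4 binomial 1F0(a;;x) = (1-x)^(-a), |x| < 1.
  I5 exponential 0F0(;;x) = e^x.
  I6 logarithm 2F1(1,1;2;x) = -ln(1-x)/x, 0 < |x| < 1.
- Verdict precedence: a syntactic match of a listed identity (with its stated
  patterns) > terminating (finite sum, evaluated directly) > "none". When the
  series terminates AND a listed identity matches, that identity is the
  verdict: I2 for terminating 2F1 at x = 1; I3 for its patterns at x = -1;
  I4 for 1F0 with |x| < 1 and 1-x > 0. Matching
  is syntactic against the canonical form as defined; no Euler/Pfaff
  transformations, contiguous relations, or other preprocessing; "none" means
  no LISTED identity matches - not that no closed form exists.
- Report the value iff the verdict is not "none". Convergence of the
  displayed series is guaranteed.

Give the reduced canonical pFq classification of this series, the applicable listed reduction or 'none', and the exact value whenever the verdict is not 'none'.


Structural cue: t_0 being -9, k + 2/3 divides numerator and denominator alike; C = -9, x = 1 after cancelling.
Term ratio: r(k) = 1 * (k-1/2) (k+1/2) / [(k+5) (k+1)] - rational in k. x = 1; t_0 = -9; negate the roots.

Classification (C = -9): 2F1 with upper {-1/2, 1/2}, lower {5}, argument x = 1. Verdict (x = 1): Gauss's theorem I1 (half-integer case) applies (x = 1; upper {-1/2, 1/2} half-integers, c = 5 in the evaluable pattern). Its exact value is (-32768/1225) / pi.


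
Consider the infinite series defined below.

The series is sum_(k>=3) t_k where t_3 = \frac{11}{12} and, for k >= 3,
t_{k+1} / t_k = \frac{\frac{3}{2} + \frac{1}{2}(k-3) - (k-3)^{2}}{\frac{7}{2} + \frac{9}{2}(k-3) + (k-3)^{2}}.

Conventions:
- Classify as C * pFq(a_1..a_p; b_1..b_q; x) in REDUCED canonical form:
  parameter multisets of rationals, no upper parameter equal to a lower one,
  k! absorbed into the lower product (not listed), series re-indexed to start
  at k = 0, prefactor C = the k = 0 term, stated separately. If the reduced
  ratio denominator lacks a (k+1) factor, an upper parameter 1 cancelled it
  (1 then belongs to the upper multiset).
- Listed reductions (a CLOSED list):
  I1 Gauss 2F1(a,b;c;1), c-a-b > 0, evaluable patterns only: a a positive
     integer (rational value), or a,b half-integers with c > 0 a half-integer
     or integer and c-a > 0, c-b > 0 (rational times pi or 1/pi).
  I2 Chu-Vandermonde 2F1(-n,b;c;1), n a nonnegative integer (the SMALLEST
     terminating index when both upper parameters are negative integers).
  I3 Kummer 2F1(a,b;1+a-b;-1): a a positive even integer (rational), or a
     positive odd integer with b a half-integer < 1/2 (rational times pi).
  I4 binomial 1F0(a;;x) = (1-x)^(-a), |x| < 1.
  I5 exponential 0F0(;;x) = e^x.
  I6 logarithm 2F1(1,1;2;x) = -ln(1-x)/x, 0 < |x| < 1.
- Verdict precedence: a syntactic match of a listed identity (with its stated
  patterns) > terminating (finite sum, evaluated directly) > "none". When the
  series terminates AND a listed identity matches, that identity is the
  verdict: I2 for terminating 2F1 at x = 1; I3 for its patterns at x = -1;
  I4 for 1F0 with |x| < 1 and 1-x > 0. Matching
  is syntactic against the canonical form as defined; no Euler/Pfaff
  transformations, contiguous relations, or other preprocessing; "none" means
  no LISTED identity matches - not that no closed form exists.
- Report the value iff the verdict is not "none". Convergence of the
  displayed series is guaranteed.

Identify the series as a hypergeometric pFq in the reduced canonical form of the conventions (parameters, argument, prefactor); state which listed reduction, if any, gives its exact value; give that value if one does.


This is \frac{11}{12} * 2F1(-\frac{3}{2}, 1; \frac{7}{2}; -1) in reduced canonical form. Verdict at x = -1: Kummer (I3) matches (x = -1; c = \frac{7}{2} equals 1+a-b for upper {-\frac{3}{2}, 1}: listed pattern). Hence: \frac{55}{128} \cdot \pi.

The tell: x = -1 and the expanded ratio factors over Q; prefactor 11/12, roots give parameters.
Term ratio: r(k) = -1 * (k-\frac{3}{2}) (k+1) / [(k+\frac{7}{2}) (k+1)] - poly over poly, x = -1 from leading terms; C = \frac{11}{12} at k = 0.


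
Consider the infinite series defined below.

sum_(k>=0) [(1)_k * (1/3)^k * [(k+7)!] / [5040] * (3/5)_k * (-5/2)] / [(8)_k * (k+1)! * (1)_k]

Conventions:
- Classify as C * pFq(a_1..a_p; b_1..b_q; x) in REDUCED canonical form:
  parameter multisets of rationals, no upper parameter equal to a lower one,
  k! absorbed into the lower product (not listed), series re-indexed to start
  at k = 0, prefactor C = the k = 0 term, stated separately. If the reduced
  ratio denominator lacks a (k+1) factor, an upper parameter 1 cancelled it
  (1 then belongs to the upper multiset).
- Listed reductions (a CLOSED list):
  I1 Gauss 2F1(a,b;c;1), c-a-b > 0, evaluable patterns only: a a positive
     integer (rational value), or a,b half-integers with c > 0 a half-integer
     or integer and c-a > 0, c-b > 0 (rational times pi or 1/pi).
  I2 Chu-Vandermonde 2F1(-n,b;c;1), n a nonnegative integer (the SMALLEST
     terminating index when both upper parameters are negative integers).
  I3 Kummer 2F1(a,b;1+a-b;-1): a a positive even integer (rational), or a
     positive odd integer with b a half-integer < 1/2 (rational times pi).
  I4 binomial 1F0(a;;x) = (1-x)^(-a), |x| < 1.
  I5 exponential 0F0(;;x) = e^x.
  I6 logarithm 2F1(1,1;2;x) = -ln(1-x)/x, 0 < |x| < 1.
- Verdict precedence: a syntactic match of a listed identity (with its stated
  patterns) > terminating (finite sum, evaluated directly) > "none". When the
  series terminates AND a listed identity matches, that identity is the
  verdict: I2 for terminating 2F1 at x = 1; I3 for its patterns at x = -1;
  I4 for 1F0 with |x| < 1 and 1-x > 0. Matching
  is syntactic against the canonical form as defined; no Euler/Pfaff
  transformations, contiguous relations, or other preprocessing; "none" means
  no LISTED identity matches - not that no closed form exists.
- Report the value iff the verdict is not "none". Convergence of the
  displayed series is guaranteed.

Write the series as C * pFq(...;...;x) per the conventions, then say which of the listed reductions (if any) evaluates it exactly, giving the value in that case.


With C = -5/2: the canonical form is 2F1(3/5, 1; 2; 1/3). Verdict: none. A 2F1 with upper {3/5, 1} fits none of I1-I6 at x = 1/3; the sum runs forever.

The tell: with t_0 = -5/2, the parameter 8 appears in both the upper and lower lists and cancels.
Ratio: r(k) = (1/3) * (k+3/5) (k+1) / [(k+2) (k+1)] - rational in k. x = (1/3); t_0 = -5/2; negate the roots.


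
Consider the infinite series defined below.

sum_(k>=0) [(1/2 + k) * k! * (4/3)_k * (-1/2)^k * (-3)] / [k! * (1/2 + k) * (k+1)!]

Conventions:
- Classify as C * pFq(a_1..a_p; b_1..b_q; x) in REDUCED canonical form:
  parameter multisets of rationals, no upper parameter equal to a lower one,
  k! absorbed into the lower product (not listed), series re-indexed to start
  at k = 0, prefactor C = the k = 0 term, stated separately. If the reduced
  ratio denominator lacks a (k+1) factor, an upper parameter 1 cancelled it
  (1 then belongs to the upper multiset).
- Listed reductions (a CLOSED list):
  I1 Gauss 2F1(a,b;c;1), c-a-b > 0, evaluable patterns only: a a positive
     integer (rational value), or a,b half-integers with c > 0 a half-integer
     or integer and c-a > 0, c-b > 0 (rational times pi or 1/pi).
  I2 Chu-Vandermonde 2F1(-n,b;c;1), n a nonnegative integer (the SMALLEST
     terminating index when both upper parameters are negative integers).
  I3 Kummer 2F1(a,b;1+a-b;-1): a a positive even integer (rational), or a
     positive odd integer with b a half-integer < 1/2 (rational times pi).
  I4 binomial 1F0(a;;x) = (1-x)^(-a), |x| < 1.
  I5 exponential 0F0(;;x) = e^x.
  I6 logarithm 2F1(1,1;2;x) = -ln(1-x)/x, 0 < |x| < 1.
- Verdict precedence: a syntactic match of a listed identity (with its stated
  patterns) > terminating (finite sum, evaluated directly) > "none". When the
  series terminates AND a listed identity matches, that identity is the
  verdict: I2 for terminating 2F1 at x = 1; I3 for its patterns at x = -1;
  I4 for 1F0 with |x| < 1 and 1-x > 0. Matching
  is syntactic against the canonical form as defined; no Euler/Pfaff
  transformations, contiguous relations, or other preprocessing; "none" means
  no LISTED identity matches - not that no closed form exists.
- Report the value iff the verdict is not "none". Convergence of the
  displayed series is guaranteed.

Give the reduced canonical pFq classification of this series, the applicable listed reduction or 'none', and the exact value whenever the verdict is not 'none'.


First insight: with t_0 = -3, the denominator's factorial ratio (C = -3) is a lower Pochhammer.
Step ratio: r(k) = (-1/2) * (k+1) (k+4/3) / [(k+2) (k+1)] - rational in k, leading ratio (-1/2); with t_0 = -3, classification follows.

Prefactor -3, argument -1/2: 2F1 with upper {1, 4/3} over lower {2}. Verdict: none - this 2F1 at x = -1/2 matches no listed pattern, and upper {1, 4/3} holds no stopper.


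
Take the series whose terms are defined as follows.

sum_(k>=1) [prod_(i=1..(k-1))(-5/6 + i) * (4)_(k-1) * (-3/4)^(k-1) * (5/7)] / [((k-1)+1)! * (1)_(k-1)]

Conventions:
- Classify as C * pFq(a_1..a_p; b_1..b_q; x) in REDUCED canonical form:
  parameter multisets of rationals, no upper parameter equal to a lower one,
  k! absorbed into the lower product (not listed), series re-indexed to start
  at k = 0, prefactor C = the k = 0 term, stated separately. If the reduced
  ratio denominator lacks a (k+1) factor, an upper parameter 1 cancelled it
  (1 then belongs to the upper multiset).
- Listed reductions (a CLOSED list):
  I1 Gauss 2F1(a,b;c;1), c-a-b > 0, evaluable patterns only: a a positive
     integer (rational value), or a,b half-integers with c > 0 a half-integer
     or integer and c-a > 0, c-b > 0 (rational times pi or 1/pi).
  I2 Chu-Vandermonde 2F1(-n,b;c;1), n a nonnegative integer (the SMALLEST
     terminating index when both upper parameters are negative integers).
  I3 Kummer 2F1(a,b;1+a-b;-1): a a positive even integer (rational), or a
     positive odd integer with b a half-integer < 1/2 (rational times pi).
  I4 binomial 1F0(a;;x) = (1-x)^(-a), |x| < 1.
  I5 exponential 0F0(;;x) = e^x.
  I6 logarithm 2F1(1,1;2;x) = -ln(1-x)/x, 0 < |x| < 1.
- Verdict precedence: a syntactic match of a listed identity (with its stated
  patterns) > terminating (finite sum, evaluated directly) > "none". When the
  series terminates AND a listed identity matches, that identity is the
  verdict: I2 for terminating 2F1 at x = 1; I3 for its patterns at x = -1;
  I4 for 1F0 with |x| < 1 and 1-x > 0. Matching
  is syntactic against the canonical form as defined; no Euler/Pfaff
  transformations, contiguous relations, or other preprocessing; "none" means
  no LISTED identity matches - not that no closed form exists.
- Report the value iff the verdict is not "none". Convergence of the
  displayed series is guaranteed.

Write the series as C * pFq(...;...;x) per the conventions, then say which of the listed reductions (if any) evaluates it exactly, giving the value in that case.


This is 5/7 * 2F1(1/6, 4; 2; -3/4) in reduced canonical form. Verdict: none here - no I1-I6 shape fits x = -3/4 with lower {2}.

Key observation: t_0 being 5/7, the running product (prefactor 5/7) telescopes to a rising factorial.
Term ratio: r(k) = (-3/4) * (k+1/6) (k+4) / [(k+2) (k+1)] - rational in k, leading ratio (-3/4); with t_0 = 5/7, classification follows.


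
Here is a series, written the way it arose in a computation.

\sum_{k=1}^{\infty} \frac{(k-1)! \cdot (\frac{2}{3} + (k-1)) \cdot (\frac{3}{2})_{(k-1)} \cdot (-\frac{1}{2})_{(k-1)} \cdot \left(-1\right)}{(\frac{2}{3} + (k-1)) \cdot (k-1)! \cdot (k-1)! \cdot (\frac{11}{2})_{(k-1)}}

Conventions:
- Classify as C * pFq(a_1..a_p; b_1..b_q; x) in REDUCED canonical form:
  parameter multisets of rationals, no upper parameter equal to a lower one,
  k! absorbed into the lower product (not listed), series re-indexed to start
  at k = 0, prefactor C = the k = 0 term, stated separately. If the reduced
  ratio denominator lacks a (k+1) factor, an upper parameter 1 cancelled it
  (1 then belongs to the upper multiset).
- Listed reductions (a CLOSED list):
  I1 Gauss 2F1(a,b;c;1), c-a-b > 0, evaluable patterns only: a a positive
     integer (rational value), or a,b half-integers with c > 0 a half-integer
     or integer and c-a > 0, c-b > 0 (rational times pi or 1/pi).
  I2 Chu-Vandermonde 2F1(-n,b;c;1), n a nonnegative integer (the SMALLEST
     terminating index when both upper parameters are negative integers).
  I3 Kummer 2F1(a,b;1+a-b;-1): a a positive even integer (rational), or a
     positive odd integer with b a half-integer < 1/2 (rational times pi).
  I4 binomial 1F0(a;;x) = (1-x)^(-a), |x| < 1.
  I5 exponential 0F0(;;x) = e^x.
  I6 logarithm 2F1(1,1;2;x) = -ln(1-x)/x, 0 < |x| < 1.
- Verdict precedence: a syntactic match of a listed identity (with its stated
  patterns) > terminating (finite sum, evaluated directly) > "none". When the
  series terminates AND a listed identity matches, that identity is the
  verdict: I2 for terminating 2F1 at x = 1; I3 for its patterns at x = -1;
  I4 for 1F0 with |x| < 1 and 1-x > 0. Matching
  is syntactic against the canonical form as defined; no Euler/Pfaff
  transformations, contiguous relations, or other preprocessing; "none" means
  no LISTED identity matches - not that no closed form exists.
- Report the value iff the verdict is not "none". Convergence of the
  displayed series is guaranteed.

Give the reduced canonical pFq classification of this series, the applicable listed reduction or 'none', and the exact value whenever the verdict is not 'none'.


At argument 1: a 2F1 with upper {-\frac{1}{2}, \frac{3}{2}}, lower {\frac{11}{2}}, scaled by C = -1. Verdict: Gauss's theorem I1 (half-integer case) fires (x = 1; upper {-\frac{1}{2}, \frac{3}{2}} half-integers, c = \frac{11}{2} in the evaluable pattern). Sum: \left(-\frac{2205}{8192}\right) \cdot \pi.

Key step: t_0 = -1 here, and the parameter 1 appears in both the upper and lower lists and cancels (alongside the other common factor).
Consecutive-term ratio: r(k) = 1 * (k-\frac{1}{2}) (k+\frac{3}{2}) / [(k+\frac{11}{2}) (k+1)] - poly over poly, x = 1 from leading terms; C = -1 at k = 0.


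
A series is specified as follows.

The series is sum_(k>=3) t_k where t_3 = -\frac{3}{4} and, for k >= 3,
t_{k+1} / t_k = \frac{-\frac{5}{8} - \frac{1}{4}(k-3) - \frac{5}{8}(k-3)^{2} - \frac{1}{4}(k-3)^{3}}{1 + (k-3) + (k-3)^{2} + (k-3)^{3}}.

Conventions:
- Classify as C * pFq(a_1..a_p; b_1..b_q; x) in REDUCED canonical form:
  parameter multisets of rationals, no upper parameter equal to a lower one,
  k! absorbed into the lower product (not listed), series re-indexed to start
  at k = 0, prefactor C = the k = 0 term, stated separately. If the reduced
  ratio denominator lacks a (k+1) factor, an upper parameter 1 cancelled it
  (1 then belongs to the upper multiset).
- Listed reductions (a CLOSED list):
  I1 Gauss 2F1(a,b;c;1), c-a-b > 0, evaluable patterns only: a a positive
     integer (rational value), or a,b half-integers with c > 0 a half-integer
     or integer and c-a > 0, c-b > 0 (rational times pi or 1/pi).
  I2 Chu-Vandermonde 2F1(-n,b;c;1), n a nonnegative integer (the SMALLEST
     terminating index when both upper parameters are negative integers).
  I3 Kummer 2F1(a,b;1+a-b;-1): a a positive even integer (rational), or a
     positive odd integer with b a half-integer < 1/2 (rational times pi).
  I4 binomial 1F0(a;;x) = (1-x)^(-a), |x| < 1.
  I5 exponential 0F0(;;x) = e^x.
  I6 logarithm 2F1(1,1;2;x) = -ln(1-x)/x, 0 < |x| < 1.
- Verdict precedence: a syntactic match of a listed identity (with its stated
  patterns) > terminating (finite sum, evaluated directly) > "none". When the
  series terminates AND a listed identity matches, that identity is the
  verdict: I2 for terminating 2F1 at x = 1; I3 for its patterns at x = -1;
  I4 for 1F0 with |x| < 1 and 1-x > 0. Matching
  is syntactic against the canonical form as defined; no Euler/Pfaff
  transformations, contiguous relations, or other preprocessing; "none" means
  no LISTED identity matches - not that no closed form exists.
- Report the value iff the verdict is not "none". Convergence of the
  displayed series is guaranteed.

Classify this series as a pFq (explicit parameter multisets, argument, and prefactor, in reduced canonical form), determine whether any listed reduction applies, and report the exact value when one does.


Canonical form: C = -\frac{3}{4} times 1F0 with upper {\frac{5}{2}}, lower {-}, x = -\frac{1}{4}. Verdict: binomial (I4) matches (the 1F0 binomial series: exponent -5/2, x = -\frac{1}{4}). Its exact value is \left(-\frac{3}{4}\right) \cdot \left(\frac{5}{4}\right)^{-\frac{5}{2}}.

Key observation: t_0 being -\frac{3}{4}, factor the ratio over Q (C = -3/4, x = -1/4): negated roots = parameters.
Adjacent-term ratio: r(k) = -\frac{1}{4} * (k+\frac{5}{2}) / [(k+1)] - rational in k, leading ratio -\frac{1}{4}; with t_0 = -\frac{3}{4}, classification follows.


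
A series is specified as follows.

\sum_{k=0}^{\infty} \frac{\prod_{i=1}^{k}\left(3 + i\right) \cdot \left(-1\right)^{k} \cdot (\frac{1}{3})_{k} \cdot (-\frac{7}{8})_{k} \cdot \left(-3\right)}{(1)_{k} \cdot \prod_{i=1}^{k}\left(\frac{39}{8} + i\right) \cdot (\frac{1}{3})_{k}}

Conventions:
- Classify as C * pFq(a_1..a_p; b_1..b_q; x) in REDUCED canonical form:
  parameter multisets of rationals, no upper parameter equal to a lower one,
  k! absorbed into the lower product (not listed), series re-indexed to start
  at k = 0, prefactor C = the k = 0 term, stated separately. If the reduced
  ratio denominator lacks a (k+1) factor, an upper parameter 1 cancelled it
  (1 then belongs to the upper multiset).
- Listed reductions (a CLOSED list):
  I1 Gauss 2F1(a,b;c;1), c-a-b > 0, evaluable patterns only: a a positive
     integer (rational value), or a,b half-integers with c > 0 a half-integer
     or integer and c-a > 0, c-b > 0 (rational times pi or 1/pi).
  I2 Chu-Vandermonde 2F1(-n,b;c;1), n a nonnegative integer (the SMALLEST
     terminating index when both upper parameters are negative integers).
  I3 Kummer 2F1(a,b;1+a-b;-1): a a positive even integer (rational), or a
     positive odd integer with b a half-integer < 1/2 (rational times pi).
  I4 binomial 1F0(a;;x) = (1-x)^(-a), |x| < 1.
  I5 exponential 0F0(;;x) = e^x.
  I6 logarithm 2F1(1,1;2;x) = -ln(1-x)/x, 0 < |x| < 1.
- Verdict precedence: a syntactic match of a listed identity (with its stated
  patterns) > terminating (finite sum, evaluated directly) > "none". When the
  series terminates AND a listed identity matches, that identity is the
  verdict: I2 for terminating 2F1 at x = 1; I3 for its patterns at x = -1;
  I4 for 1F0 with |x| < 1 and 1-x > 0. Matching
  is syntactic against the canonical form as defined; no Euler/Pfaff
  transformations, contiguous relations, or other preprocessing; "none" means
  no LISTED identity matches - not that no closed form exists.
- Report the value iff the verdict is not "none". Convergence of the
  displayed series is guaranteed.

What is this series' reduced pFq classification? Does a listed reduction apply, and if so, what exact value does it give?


x = -1 here; the reduced form reads 2F1, upper {-\frac{7}{8}, 4}, lower {\frac{47}{8}}, C = -3. Verdict: Kummer (I3) matches (x = -1; c = \frac{47}{8} equals 1+a-b for upper {-\frac{7}{8}, 4}: listed pattern). Exact value: -\frac{1209}{256}.

Key observation: with t_0 = -3, the lower running product (C = -3) is a rising factorial.
Adjacent-term ratio: r(k) = -1 * (k-\frac{7}{8}) (k+4) / [(k+\frac{47}{8}) (k+1)] - rational in k. x = -1; t_0 = -3; negate the roots.


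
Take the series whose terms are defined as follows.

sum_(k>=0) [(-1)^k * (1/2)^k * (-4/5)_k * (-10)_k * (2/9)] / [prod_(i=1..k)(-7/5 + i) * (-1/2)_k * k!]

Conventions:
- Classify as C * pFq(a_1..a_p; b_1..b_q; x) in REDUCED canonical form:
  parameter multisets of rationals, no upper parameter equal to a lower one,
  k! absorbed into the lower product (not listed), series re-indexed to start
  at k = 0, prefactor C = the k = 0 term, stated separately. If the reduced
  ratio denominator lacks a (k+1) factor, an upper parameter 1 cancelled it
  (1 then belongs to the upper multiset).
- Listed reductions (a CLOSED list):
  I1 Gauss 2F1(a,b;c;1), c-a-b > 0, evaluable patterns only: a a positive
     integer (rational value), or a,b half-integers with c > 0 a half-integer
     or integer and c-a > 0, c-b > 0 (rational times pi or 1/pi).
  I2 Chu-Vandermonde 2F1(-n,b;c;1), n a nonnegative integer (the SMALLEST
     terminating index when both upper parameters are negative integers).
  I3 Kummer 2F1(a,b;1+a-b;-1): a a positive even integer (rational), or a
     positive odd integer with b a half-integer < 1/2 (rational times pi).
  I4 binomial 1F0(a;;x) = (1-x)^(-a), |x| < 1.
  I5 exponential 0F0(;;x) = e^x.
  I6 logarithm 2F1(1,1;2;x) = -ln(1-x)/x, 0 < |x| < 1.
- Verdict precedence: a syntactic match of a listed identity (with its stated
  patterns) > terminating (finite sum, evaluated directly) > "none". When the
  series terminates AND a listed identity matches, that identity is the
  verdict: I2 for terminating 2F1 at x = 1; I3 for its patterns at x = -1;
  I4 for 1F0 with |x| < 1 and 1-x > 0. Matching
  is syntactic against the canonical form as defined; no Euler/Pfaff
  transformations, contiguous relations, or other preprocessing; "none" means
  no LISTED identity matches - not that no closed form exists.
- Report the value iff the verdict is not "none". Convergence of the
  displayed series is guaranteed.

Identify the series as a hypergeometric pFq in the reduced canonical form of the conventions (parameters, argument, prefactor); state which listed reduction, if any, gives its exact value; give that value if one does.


Reduced: x = -1/2, 2F2, upper = {-10, -4/5}, lower = {-1/2, -2/5}, C = 2/9. Verdict: terminating - upper -10 stops the sum at k = 10; the 11 terms are added exactly. Hence: -98302023232928/5827743496575.

Key observation: t_0 being 2/9, the (-1)^k factor (C = 2/9) folds into the argument's sign.
Adjacent-term ratio: r(k) = (-1/2) * (k-10) (k-4/5) / [(k-1/2) (k-2/5) (k+1)] ; factor over Q: parameters, x = (-1/2), and C = 2/9.


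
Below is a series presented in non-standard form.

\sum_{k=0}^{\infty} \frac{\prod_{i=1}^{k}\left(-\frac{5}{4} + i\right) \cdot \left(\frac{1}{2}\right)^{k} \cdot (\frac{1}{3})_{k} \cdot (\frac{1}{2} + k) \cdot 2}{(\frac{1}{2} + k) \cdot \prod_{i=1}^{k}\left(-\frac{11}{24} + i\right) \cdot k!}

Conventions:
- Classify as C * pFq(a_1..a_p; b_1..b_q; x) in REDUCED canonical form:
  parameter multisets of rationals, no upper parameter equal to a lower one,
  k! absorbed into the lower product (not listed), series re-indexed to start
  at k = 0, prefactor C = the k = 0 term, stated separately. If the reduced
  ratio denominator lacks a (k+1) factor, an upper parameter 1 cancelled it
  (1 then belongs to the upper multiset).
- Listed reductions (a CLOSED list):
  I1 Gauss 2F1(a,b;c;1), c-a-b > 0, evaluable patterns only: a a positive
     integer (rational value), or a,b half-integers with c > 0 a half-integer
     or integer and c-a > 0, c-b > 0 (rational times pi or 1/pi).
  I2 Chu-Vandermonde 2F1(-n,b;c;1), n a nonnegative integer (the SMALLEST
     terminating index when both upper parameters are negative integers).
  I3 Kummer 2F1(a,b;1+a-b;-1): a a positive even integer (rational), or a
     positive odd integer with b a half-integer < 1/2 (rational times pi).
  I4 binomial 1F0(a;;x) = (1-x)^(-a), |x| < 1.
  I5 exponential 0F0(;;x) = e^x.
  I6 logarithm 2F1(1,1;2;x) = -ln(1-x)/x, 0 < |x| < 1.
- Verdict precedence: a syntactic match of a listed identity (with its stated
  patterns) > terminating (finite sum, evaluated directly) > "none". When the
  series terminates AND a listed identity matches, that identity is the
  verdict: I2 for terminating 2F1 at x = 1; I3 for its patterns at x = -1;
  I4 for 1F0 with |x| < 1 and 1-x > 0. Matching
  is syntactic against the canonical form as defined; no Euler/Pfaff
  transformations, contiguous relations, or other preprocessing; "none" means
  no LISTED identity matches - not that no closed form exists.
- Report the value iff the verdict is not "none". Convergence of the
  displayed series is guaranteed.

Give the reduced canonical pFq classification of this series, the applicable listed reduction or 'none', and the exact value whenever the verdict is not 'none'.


This is 2 * 2F1(-\frac{1}{4}, \frac{1}{3}; \frac{13}{24}; \frac{1}{2}) in reduced canonical form. Verdict: none here - no I1-I6 shape fits x = \frac{1}{2} with lower {\frac{13}{24}}.

The tell: t_0 = 2 here, and striking the common factor k + 1/2 reduces the term (C = 2, x = 1/2).
Adjacent-term ratio: r(k) = \frac{1}{2} * (k-\frac{1}{4}) (k+\frac{1}{3}) / [(k+\frac{13}{24}) (k+1)] - rational; roots negated = parameters, x = \frac{1}{2}, C = 2.


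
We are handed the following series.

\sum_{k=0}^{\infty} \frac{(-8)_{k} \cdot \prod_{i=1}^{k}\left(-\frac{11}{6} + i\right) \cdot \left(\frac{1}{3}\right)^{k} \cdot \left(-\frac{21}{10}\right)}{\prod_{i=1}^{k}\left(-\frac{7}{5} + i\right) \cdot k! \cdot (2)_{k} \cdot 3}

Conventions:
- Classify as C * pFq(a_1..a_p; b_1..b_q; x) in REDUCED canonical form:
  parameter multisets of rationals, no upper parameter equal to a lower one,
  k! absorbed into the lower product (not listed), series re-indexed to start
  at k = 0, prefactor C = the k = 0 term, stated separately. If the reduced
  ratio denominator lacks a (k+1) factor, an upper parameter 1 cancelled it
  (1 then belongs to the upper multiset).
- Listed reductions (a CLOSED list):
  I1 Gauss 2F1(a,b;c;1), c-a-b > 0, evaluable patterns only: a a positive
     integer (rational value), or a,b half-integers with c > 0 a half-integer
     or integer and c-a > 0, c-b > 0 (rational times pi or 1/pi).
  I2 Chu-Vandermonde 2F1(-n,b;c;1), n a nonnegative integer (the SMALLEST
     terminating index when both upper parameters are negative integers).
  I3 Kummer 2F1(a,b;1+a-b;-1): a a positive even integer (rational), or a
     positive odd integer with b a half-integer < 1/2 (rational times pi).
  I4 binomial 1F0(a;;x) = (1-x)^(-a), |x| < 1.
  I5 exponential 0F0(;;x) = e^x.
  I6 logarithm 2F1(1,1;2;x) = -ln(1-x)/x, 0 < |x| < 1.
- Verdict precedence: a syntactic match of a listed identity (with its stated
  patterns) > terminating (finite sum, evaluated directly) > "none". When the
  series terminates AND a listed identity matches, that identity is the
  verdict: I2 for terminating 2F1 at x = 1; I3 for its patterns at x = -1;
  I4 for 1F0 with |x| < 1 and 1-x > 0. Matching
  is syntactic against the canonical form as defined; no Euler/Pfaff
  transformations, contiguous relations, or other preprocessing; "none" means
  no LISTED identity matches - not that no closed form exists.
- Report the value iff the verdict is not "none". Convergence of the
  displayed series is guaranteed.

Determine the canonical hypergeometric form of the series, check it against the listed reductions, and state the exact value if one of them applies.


At argument \frac{1}{3}: a 2F2 with upper {-8, -\frac{5}{6}}, lower {-\frac{2}{5}, 2}, scaled by C = -\frac{7}{10}. Verdict: terminating at k = 8: the factor (-8)_k kills every later term; summing the 9 survivors is exact. Hence: \frac{3171507788169803694071}{2997026196488422686720}.

The tell: t_0 being -\frac{7}{10}, the constant factors (prefactor -7/10) combine into one prefactor.
Term ratio: r(k) = \frac{1}{3} * (k-8) (k-\frac{5}{6}) / [(k-\frac{2}{5}) (k+2) (k+1)] - rational in k, leading ratio \frac{1}{3}; with t_0 = -\frac{7}{10}, classification follows.


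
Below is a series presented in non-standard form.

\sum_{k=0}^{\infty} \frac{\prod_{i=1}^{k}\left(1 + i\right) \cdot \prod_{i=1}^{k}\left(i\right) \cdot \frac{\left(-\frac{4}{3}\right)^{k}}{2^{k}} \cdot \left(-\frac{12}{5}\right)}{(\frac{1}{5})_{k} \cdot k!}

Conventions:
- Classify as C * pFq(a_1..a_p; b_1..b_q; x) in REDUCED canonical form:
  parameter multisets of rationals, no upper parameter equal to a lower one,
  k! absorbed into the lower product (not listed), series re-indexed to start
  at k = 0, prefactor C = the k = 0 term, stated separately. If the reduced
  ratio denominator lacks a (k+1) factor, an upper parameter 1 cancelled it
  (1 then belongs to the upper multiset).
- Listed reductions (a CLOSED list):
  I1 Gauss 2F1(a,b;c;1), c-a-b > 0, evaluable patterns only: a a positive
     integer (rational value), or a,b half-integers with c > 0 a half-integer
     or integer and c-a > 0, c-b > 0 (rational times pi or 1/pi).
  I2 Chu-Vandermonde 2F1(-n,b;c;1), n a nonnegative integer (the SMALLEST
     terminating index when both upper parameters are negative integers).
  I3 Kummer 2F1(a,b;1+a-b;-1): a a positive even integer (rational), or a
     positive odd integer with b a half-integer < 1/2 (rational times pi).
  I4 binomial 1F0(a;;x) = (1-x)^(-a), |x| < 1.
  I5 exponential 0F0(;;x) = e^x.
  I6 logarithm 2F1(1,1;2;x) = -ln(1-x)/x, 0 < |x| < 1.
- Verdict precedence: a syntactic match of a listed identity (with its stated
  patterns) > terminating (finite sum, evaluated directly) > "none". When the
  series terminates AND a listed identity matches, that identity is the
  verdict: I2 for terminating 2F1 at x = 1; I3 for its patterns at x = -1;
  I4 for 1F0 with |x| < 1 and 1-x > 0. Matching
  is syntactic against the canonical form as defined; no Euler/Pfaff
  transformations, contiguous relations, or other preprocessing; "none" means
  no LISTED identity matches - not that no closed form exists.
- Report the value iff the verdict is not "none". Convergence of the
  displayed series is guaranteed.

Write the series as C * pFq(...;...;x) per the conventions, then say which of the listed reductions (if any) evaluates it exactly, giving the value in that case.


The series (x = -\frac{2}{3}) is 2F1: upper {1, 2}, lower {\frac{1}{5}}, prefactor -\frac{12}{5}. Verdict: none. Every listed pattern misses the 2F1 form at -\frac{2}{3}, upper {1, 2}.

Structural cue: t_0 being -\frac{12}{5}, the running product (C = -12/5) telescopes to a rising factorial.
Consecutive-term ratio: r(k) = -\frac{2}{3} * (k+1) (k+2) / [(k+\frac{1}{5}) (k+1)] - rational in k, leading ratio -\frac{2}{3}; with t_0 = -\frac{12}{5}, classification follows.


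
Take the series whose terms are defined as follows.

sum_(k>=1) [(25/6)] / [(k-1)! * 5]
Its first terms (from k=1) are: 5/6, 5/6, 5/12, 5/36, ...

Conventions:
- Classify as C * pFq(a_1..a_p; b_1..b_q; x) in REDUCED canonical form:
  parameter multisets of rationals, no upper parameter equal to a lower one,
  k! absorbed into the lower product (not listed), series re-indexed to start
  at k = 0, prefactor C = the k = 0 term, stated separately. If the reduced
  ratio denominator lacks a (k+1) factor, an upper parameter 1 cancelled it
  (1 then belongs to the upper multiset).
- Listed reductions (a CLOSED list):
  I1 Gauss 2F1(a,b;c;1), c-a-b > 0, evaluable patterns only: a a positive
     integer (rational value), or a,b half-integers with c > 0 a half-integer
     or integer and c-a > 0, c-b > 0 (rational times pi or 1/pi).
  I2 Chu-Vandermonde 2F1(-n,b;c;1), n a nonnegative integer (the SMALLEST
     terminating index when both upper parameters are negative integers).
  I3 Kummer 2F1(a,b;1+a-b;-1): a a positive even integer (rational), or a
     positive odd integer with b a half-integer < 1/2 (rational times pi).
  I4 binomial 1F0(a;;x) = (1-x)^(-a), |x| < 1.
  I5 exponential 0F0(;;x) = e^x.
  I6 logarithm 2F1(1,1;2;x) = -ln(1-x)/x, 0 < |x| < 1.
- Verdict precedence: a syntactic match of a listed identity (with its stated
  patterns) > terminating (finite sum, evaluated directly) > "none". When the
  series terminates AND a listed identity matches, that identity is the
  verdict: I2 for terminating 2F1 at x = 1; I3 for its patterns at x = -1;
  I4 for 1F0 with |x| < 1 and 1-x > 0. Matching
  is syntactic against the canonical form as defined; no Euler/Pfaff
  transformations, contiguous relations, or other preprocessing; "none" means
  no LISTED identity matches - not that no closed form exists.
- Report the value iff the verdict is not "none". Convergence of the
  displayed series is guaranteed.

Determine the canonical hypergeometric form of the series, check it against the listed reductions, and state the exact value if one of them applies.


x = 1 here; the reduced form reads 0F0, upper {-}, lower {-}, C = 5/6. Verdict: exponential (I5) matches (the 0F0 exponential series at x = 1). Hence: (5/6) * e^(1).

The tell: x = 1 and the constant factors (C = 5/6) combine into one prefactor.
Consecutive-term ratio: r(k) = 1 * 1 / [(k+1)] - poly over poly, x = 1 from leading terms; C = 5/6 at k = 0.
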